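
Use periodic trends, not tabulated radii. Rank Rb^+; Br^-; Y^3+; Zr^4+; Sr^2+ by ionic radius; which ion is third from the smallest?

Sr^2+

All of these have 36 electrons (isoelectronic). With the same electron cloud, the ion with the most protons pulls it in tightest. Nuclear charges: Zr^4+ (Z=40), Y^3+ (Z=39), Sr^2+ (Z=38), Rb^+ (Z=37), Br^- (Z=35). Highest Z is smallest.
Ordering: Zr^4+ < Y^3+ < Sr^2+ < Rb^+ < Br^-. The third smallest is Sr^2+.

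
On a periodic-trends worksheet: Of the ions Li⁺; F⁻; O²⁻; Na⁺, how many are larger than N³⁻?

0

Tabulating Z and e⁻: Li⁺: 2 e⁻, Z=3, Na⁺: 10 e⁻, Z=11, F⁻: 10 e⁻, Z=9, O²⁻: 10 e⁻, Z=8, N³⁻: 10 e⁻, Z=7. Li⁺ < Na⁺ (same group, 1 shell fewer); Na⁺ < F⁻ (both 10 e⁻, Z=11>9); F⁻ < O²⁻ (both 10 e⁻, Z=9>8); O²⁻ < N³⁻ (isoelectronic, higher Z=8 is smaller).
Ordering all of them (including N³⁻) by radius gives Li⁺ < Na⁺ < F⁻ < O²⁻ < N³⁻. Count: 0.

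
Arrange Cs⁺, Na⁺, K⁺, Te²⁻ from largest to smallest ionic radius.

Na⁺: 10 e⁻, Z=11, K⁺: 18 e⁻, Z=19, Cs⁺: 54 e⁻, Z=55, Te²⁻: 54 e⁻, Z=52. Na⁺ < K⁺ (same group, period 3 vs 4); K⁺ < Cs⁺ (same group, period 4 vs 6); Cs⁺ < Te²⁻ (both 54 e⁻, Z=55>52).

Te²⁻ > Cs⁺ > K⁺ > Na⁺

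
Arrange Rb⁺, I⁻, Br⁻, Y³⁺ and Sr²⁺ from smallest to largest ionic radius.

Y³⁺ has 36 e⁻ (Z=39), Sr²⁺ has 36 e⁻ (Z=38), Rb⁺ has 36 e⁻ (Z=37), Br⁻ has 36 e⁻ (Z=35), I⁻ has 54 e⁻ (Z=53). Y³⁺ < Sr²⁺ (both 36 e⁻, Z=39>38); Sr²⁺ < Rb⁺ (isoelectronic, higher Z=38 is smaller); Rb⁺ < Br⁻ (isoelectronic, higher Z=37 is smaller); Br⁻ < I⁻ (same group, period 4 vs 5).

Y³⁺ < Sr²⁺ < Rb⁺ < Br⁻ < I⁻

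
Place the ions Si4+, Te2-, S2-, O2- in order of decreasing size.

Te2- > S2- > O2- > Si4+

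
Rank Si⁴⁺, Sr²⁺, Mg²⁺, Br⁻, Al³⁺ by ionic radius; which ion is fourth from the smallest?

Sr²⁺

Tabulating Z and e⁻: Si⁴⁺ has 10 e⁻ (Z=14), Al³⁺ has 10 e⁻ (Z=13), Mg²⁺ has 10 e⁻ (Z=12), Sr²⁺ has 36 e⁻ (Z=38), Br⁻ has 36 e⁻ (Z=35). Si⁴⁺ < Al³⁺ (isoelectronic, higher Z=14 is smaller); Al³⁺ < Mg²⁺ (isoelectronic, higher Z=13 is smaller); Mg²⁺ < Sr²⁺ (same group, period 3 vs 5); Sr²⁺ < Br⁻ (both 36 e⁻, Z=38>35).
So the order is Si⁴⁺ < Al³⁺ < Mg²⁺ < Sr²⁺ < Br⁻; the 4th-smallest ion is Sr²⁺.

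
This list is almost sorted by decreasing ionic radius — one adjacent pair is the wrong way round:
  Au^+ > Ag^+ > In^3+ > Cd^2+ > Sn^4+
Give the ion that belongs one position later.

Compare adjacent ions: they are isoelectronic (46 e⁻) and In has more protons than Cd (49 vs 48), making In^3+ smaller — yet in this decreasing list In^3+ sits before Cd^2+. Nothing else is reversed, so In^3+ should move one place to the right.

In^3+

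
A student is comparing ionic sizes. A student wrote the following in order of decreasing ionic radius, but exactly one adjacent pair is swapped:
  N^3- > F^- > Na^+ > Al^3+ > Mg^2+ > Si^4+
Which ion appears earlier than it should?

Compare adjacent ions: Al^3+ and Mg^2+ share 10 electrons; the higher nuclear charge on Al (Z=13) contracts it more, so Al^3+ < Mg^2+ — yet in this decreasing list Al^3+ sits before Mg^2+. Nothing else is reversed, so Al^3+ should move one place to the right.

Al^3+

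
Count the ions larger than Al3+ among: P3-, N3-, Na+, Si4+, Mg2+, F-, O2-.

6

Tabulating Z and e⁻: Si4+ (Z=14, 10 e⁻), Al3+ (Z=13, 10 e⁻), Mg2+ (Z=12, 10 e⁻), Na+ (Z=11, 10 e⁻), F- (Z=9, 10 e⁻), O2- (Z=8, 10 e⁻), N3- (Z=7, 10 e⁻), P3- (Z=15, 18 e⁻). Si4+ < Al3+ (isoelectronic, higher Z=14 is smaller); Al3+ < Mg2+ (both 10 e⁻, Z=13>12); Mg2+ < Na+ (both 10 e⁻, Z=12>11); Na+ < F- (isoelectronic, higher Z=11 is smaller); F- < O2- (both 10 e⁻, Z=9>8); O2- < N3- (both 10 e⁻, Z=8>7); N3- < P3- (same group, period 2 vs 3).
Placing each against Al3+: smaller — Si4+; larger — Mg2+, Na+, F-, O2-, N3-, P3-. So 6 are larger.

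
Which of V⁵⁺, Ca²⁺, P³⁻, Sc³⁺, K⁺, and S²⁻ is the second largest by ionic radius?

S²⁻

These species are isoelectronic with 18 electrons. The only difference is the number of protons: V⁵⁺ (Z=23), Sc³⁺ (Z=21), Ca²⁺ (Z=20), K⁺ (Z=19), S²⁻ (Z=16), P³⁻ (Z=15). The strongest nuclear pull (V⁵⁺) gives the smallest ion.
So the order is V⁵⁺ < Sc³⁺ < Ca²⁺ < K⁺ < S²⁻ < P³⁻; the 2nd-largest ion is S²⁻.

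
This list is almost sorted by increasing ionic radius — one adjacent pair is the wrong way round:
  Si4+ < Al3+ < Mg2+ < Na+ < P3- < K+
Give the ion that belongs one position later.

The pair P3-, K+ is the wrong way round — K+ and P3- share 18 electrons; the higher nuclear charge on K (Z=19) contracts it more, so K+ < P3-. All other adjacent pairs agree with periodic trends, so P3- is the misplaced ion.

P3-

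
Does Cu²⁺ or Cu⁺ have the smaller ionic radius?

Same element, different charge: the more highly charged cation has fewer electrons and a greater effective nuclear charge per electron, making Cu²⁺ the smallest.

Cu²⁺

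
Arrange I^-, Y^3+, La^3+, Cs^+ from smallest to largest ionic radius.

Electron counts and nuclear charges: Y^3+: 36 e⁻, Z=39, La^3+: 54 e⁻, Z=57, Cs^+: 54 e⁻, Z=55, I^-: 54 e⁻, Z=53. Y^3+ < La^3+ (same group, 1 shell fewer); La^3+ < Cs^+ (both 54 e⁻, Z=57>55); Cs^+ < I^- (both 54 e⁻, Z=55>53).

Y^3+ < La^3+ < Cs^+ < I^-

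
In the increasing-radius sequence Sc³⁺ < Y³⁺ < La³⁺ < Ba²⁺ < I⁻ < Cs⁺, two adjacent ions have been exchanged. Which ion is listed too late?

Compare adjacent ions: Cs⁺ and I⁻ share 54 electrons; the higher nuclear charge on Cs (Z=55) contracts it more, so Cs⁺ < I⁻ — yet in this increasing list I⁻ sits before Cs⁺. Nothing else is reversed, so Cs⁺ should move one place to the left.

Cs⁺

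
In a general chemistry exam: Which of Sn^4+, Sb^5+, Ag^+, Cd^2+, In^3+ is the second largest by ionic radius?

Cd^2+

Isoelectronic series (46 e⁻ each). Size is set by nuclear charge: more protons means a smaller ion. Sb^5+ (Z=51), Sn^4+ (Z=50), In^3+ (Z=49), Cd^2+ (Z=48), Ag^+ (Z=47).
Full ascending order: Sb^5+ < Sn^4+ < In^3+ < Cd^2+ < Ag^+. Counting from the largest, position 2 is Cd^2+.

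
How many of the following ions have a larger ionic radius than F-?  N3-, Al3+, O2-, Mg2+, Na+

2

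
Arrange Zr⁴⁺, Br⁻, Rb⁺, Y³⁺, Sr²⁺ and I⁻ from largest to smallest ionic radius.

First list Z and electron count for each: Zr⁴⁺: 36 e⁻, Z=40, Y³⁺: 36 e⁻, Z=39, Sr²⁺: 36 e⁻, Z=38, Rb⁺: 36 e⁻, Z=37, Br⁻: 36 e⁻, Z=35, I⁻: 54 e⁻, Z=53. Zr⁴⁺ < Y³⁺ (isoelectronic, higher Z=40 is smaller); Y³⁺ < Sr²⁺ (isoelectronic, higher Z=39 is smaller); Sr²⁺ < Rb⁺ (isoelectronic, higher Z=38 is smaller); Rb⁺ < Br⁻ (both 36 e⁻, Z=37>35); Br⁻ < I⁻ (same group, 1 shell fewer).

I⁻ > Br⁻ > Rb⁺ > Sr²⁺ > Y³⁺ > Zr⁴⁺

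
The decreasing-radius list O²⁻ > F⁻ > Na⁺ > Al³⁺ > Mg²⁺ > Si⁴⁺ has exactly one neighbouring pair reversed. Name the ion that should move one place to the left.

Scanning neighbour by neighbour, only Al³⁺/Mg²⁺ violates a trend: Al³⁺ and Mg²⁺ share 10 electrons; the higher nuclear charge on Al (Z=13) contracts it more, so Al³⁺ < Mg²⁺. That makes Mg²⁺ the one sitting a position late relative to where it belongs.

Mg²⁺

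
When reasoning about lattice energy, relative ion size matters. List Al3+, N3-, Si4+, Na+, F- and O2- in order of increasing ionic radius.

Si4+ < Al3+ < Na+ < F- < O2- < N3-

Each ion has 10 electrons. The ranking follows nuclear charge in reverse — greater Z gives a smaller radius. Si4+ (Z=14), Al3+ (Z=13), Na+ (Z=11), F- (Z=9), O2- (Z=8), N3- (Z=7).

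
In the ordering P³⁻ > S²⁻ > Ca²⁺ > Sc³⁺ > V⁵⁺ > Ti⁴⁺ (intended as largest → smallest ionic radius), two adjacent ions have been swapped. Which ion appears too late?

Ti⁴⁺

Check each adjacent pair. V⁵⁺ and Ti⁴⁺ are reversed: V⁵⁺ and Ti⁴⁺ share 18 electrons; the higher nuclear charge on V (Z=23) contracts it more, so V⁵⁺ < Ti⁴⁺. No other neighbouring pair contradicts the periodic trends, so Ti⁴⁺ is the ion listed too late.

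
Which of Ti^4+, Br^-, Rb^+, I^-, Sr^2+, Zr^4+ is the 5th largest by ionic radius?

First list Z and electron count for each: Ti^4+: 18 e⁻, Z=22, Zr^4+: 36 e⁻, Z=40, Sr^2+: 36 e⁻, Z=38, Rb^+: 36 e⁻, Z=37, Br^-: 36 e⁻, Z=35, I^-: 54 e⁻, Z=53. Ti^4+ < Zr^4+ (same group, 1 shell fewer); Zr^4+ < Sr^2+ (isoelectronic, higher Z=40 is smaller); Sr^2+ < Rb^+ (both 36 e⁻, Z=38>37); Rb^+ < Br^- (both 36 e⁻, Z=37>35); Br^- < I^- (same group, 1 shell fewer).
So the order is Ti^4+ < Zr^4+ < Sr^2+ < Rb^+ < Br^- < I^-; the 5th-largest ion is Zr^4+.

Zr^4+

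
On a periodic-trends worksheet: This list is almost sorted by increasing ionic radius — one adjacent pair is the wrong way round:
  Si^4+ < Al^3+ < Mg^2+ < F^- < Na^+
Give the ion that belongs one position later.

F^-

Compare adjacent ions: both have 10 electrons but Z(Na)=11 > Z(F)=9, so Na^+ should be the smaller of the two — yet in this increasing list F^- sits before Na^+. Nothing else is reversed, so F^- should move one place to the right.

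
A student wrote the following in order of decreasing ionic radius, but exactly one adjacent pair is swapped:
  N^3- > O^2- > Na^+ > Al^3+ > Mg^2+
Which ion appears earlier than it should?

Compare adjacent ions: both have 10 electrons but Z(Al)=13 > Z(Mg)=12, so Al^3+ should be the smaller of the two — yet in this decreasing list Al^3+ sits before Mg^2+. Nothing else is reversed, so Al^3+ should move one place to the right.

Al^3+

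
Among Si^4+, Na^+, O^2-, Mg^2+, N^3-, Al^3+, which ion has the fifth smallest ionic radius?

Each ion has 10 electrons. The ranking follows nuclear charge in reverse — greater Z gives a smaller radius. Si^4+ (Z=14), Al^3+ (Z=13), Mg^2+ (Z=12), Na^+ (Z=11), O^2- (Z=8), N^3- (Z=7).
So the order is Si^4+ < Al^3+ < Mg^2+ < Na^+ < O^2- < N^3-; the 5th-smallest ion is O^2-.

O^2-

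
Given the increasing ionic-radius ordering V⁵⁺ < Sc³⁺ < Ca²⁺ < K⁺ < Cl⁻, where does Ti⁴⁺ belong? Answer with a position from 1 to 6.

Isoelectronic series (18 e⁻ each). Size is set by nuclear charge: more protons means a smaller ion. V⁵⁺ (Z=23), Ti⁴⁺ (Z=22), Sc³⁺ (Z=21), Ca²⁺ (Z=20), K⁺ (Z=19), Cl⁻ (Z=17).
The complete sequence is V⁵⁺ < Ti⁴⁺ < Sc³⁺ < Ca²⁺ < K⁺ < Cl⁻. Ti⁴⁺ sits at position 2.

2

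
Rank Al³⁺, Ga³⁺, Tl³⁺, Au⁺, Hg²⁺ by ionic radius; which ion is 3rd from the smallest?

Work out protons and electrons: Al³⁺ (Z=13, 10 e⁻), Ga³⁺ (Z=31, 28 e⁻), Tl³⁺ (Z=81, 78 e⁻), Hg²⁺ (Z=80, 78 e⁻), Au⁺ (Z=79, 78 e⁻). Al³⁺ < Ga³⁺ (same group, 1 shell fewer); Ga³⁺ < Tl³⁺ (same group, period 4 vs 6); Tl³⁺ < Hg²⁺ (both 78 e⁻, Z=81>80); Hg²⁺ < Au⁺ (isoelectronic, higher Z=80 is smaller).
So the order is Al³⁺ < Ga³⁺ < Tl³⁺ < Hg²⁺ < Au⁺; the 3rd-smallest ion is Tl³⁺.

Tl³⁺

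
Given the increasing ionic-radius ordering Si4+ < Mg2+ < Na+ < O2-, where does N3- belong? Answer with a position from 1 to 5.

5

All of these have 10 electrons (isoelectronic). With the same electron cloud, the ion with the most protons pulls it in tightest. Nuclear charges: Si4+ (Z=14), Mg2+ (Z=12), Na+ (Z=11), O2- (Z=8), N3- (Z=7). Highest Z is smallest.
With N3- included the full order is Si4+ < Mg2+ < Na+ < O2- < N3-, so it takes position 5.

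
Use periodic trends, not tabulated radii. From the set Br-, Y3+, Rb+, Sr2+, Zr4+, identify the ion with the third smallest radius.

Sr2+

All of these have 36 electrons (isoelectronic). With the same electron cloud, the ion with the most protons pulls it in tightest. Nuclear charges: Zr4+ (Z=40), Y3+ (Z=39), Sr2+ (Z=38), Rb+ (Z=37), Br- (Z=35). Highest Z is smallest.
Ordering: Zr4+ < Y3+ < Sr2+ < Rb+ < Br-. The third smallest is Sr2+.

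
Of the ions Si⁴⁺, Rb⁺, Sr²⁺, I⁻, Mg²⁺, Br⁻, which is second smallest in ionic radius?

Mg²⁺

First list Z and electron count for each: Si⁴⁺: 10 e⁻, Z=14, Mg²⁺: 10 e⁻, Z=12, Sr²⁺: 36 e⁻, Z=38, Rb⁺: 36 e⁻, Z=37, Br⁻: 36 e⁻, Z=35, I⁻: 54 e⁻, Z=53. Si⁴⁺ < Mg²⁺ (both 10 e⁻, Z=14>12); Mg²⁺ < Sr²⁺ (same group, period 3 vs 5); Sr²⁺ < Rb⁺ (both 36 e⁻, Z=38>37); Rb⁺ < Br⁻ (isoelectronic, higher Z=37 is smaller); Br⁻ < I⁻ (same group, 1 shell fewer).
Ordering: Si⁴⁺ < Mg²⁺ < Sr²⁺ < Rb⁺ < Br⁻ < I⁻. The second smallest is Mg²⁺.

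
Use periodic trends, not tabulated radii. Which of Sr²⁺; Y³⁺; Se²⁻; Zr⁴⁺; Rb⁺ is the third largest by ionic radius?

Sr²⁺

Isoelectronic series (36 e⁻ each). Size is set by nuclear charge: more protons means a smaller ion. Zr⁴⁺ (Z=40), Y³⁺ (Z=39), Sr²⁺ (Z=38), Rb⁺ (Z=37), Se²⁻ (Z=34).
Full ascending order: Zr⁴⁺ < Y³⁺ < Sr²⁺ < Rb⁺ < Se²⁻. Counting from the largest, position 3 is Sr²⁺.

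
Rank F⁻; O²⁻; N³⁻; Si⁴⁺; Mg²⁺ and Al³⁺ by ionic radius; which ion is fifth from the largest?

Isoelectronic series (10 e⁻ each). Size is set by nuclear charge: more protons means a smaller ion. Si⁴⁺ (Z=14), Al³⁺ (Z=13), Mg²⁺ (Z=12), F⁻ (Z=9), O²⁻ (Z=8), N³⁻ (Z=7).
So the order is Si⁴⁺ < Al³⁺ < Mg²⁺ < F⁻ < O²⁻ < N³⁻; the 5th-largest ion is Al³⁺.

Al³⁺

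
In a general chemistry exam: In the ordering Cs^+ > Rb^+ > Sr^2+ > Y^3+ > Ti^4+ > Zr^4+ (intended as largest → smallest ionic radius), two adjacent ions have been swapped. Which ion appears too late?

Zr^4+

The pair Ti^4+, Zr^4+ is the wrong way round — both in group 4 with the same charge; Ti^4+ (period 4) has the smaller radius. All other adjacent pairs agree with periodic trends, so Zr^4+ is the misplaced ion.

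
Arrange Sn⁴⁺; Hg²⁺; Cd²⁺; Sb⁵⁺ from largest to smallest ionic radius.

Hg²⁺ > Cd²⁺ > Sn⁴⁺ > Sb⁵⁺

Tabulating Z and e⁻: Sb⁵⁺: 46 e⁻, Z=51, Sn⁴⁺: 46 e⁻, Z=50, Cd²⁺: 46 e⁻, Z=48, Hg²⁺: 78 e⁻, Z=80. Sb⁵⁺ < Sn⁴⁺ (isoelectronic, higher Z=51 is smaller); Sn⁴⁺ < Cd²⁺ (both 46 e⁻, Z=50>48); Cd²⁺ < Hg²⁺ (same group, 1 shell fewer).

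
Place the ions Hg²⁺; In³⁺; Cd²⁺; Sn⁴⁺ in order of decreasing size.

Hg²⁺ > Cd²⁺ > In³⁺ > Sn⁴⁺

Sn⁴⁺ has 46 e⁻ (Z=50), In³⁺ has 46 e⁻ (Z=49), Cd²⁺ has 46 e⁻ (Z=48), Hg²⁺ has 78 e⁻ (Z=80). Sn⁴⁺ < In³⁺ (both 46 e⁻, Z=50>49); In³⁺ < Cd²⁺ (both 46 e⁻, Z=49>48); Cd²⁺ < Hg²⁺ (same group, 1 shell fewer).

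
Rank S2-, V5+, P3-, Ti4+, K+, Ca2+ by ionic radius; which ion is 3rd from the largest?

All of these have 18 electrons (isoelectronic). With the same electron cloud, the ion with the most protons pulls it in tightest. Nuclear charges: V5+ (Z=23), Ti4+ (Z=22), Ca2+ (Z=20), K+ (Z=19), S2- (Z=16), P3- (Z=15). Highest Z is smallest.
Full ascending order: V5+ < Ti4+ < Ca2+ < K+ < S2- < P3-. Counting from the largest, position 3 is K+.

K+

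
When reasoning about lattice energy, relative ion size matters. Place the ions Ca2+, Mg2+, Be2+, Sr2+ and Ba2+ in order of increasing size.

Be2+ < Mg2+ < Ca2+ < Sr2+ < Ba2+

These ions sit in one column with identical charge. Each step down the periodic table adds a principal shell, increasing the radius.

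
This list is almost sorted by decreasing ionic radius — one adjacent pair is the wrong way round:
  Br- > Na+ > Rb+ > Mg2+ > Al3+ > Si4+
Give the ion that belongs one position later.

Na+

Scanning neighbour by neighbour, only Na+/Rb+ violates a trend: both in group 1 with the same charge; Na+ (period 3) has the smaller radius. That makes Na+ the one sitting a position early relative to where it belongs.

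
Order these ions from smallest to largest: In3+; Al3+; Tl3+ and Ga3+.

Al3+ < Ga3+ < In3+ < Tl3+

Same group, same charge. Going down the group adds an extra shell of electrons, so the ion gets larger: Al3+ is highest in the group and smallest.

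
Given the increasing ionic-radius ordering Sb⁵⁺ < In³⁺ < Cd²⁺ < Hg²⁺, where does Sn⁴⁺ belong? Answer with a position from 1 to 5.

2

Electron counts and nuclear charges: Sb⁵⁺: 46 e⁻, Z=51, Sn⁴⁺: 46 e⁻, Z=50, In³⁺: 46 e⁻, Z=49, Cd²⁺: 46 e⁻, Z=48, Hg²⁺: 78 e⁻, Z=80. Sb⁵⁺ < Sn⁴⁺ (both 46 e⁻, Z=51>50); Sn⁴⁺ < In³⁺ (isoelectronic, higher Z=50 is smaller); In³⁺ < Cd²⁺ (both 46 e⁻, Z=49>48); Cd²⁺ < Hg²⁺ (same group, 1 shell fewer).
Merged order: Sb⁵⁺ < Sn⁴⁺ < In³⁺ < Cd²⁺ < Hg²⁺ — Sn⁴⁺ is number 2.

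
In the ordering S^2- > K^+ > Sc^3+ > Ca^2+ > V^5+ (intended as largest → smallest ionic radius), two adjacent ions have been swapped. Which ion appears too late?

Compare adjacent ions: they are isoelectronic (18 e⁻) and Sc has more protons than Ca (21 vs 20), making Sc^3+ smaller — yet in this decreasing list Sc^3+ sits before Ca^2+. Nothing else is reversed, so Ca^2+ should move one place to the left.

Ca^2+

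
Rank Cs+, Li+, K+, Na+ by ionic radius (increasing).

Li+ < Na+ < K+ < Cs+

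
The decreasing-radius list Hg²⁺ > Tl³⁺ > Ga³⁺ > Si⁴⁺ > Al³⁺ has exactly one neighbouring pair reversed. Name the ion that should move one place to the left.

Scanning neighbour by neighbour, only Si⁴⁺/Al³⁺ violates a trend: both have 10 electrons but Z(Si)=14 > Z(Al)=13, so Si⁴⁺ should be the smaller of the two. That makes Al³⁺ the one sitting a position late relative to where it belongs.

Al³⁺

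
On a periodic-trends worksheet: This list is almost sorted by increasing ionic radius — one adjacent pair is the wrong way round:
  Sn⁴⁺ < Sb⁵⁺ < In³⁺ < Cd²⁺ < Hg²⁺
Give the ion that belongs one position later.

Sn⁴⁺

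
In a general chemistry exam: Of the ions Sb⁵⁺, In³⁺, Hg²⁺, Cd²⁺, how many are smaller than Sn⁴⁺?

1

First list Z and electron count for each: Sb⁵⁺: 46 e⁻, Z=51, Sn⁴⁺: 46 e⁻, Z=50, In³⁺: 46 e⁻, Z=49, Cd²⁺: 46 e⁻, Z=48, Hg²⁺: 78 e⁻, Z=80. Sb⁵⁺ < Sn⁴⁺ (isoelectronic, higher Z=51 is smaller); Sn⁴⁺ < In³⁺ (both 46 e⁻, Z=50>49); In³⁺ < Cd²⁺ (both 46 e⁻, Z=49>48); Cd²⁺ < Hg²⁺ (same group, period 5 vs 6).
Ordering all of them (including Sn⁴⁺) by radius gives Sb⁵⁺ < Sn⁴⁺ < In³⁺ < Cd²⁺ < Hg²⁺. Count: 1.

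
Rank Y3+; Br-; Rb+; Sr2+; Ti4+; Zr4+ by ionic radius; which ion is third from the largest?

Electron counts and nuclear charges: Ti4+ has 18 e⁻ (Z=22), Zr4+ has 36 e⁻ (Z=40), Y3+ has 36 e⁻ (Z=39), Sr2+ has 36 e⁻ (Z=38), Rb+ has 36 e⁻ (Z=37), Br- has 36 e⁻ (Z=35). Ti4+ < Zr4+ (same group, 1 shell fewer); Zr4+ < Y3+ (both 36 e⁻, Z=40>39); Y3+ < Sr2+ (both 36 e⁻, Z=39>38); Sr2+ < Rb+ (isoelectronic, higher Z=38 is smaller); Rb+ < Br- (isoelectronic, higher Z=37 is smaller).
That gives Ti4+ < Zr4+ < Y3+ < Sr2+ < Rb+ < Br-. From the largest end, number 3 is Sr2+.

Sr2+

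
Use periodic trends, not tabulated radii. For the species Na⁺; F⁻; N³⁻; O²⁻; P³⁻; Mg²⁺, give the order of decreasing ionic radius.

P³⁻ > N³⁻ > O²⁻ > F⁻ > Na⁺ > Mg²⁺

Electron counts and nuclear charges: Mg²⁺: 10 e⁻, Z=12, Na⁺: 10 e⁻, Z=11, F⁻: 10 e⁻, Z=9, O²⁻: 10 e⁻, Z=8, N³⁻: 10 e⁻, Z=7, P³⁻: 18 e⁻, Z=15. Mg²⁺ < Na⁺ (isoelectronic, higher Z=12 is smaller); Na⁺ < F⁻ (isoelectronic, higher Z=11 is smaller); F⁻ < O²⁻ (both 10 e⁻, Z=9>8); O²⁻ < N³⁻ (both 10 e⁻, Z=8>7); N³⁻ < P³⁻ (same group, period 2 vs 3).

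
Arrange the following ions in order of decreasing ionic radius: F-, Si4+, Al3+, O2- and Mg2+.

Each ion has 10 electrons. The ranking follows nuclear charge in reverse — greater Z gives a smaller radius. Si4+ (Z=14), Al3+ (Z=13), Mg2+ (Z=12), F- (Z=9), O2- (Z=8).

O2- > F- > Mg2+ > Al3+ > Si4+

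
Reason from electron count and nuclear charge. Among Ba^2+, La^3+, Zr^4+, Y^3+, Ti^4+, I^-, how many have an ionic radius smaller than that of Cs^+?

Work out protons and electrons: Ti^4+ (Z=22, 18 e⁻), Zr^4+ (Z=40, 36 e⁻), Y^3+ (Z=39, 36 e⁻), La^3+ (Z=57, 54 e⁻), Ba^2+ (Z=56, 54 e⁻), Cs^+ (Z=55, 54 e⁻), I^- (Z=53, 54 e⁻). Ti^4+ < Zr^4+ (same group, 1 shell fewer); Zr^4+ < Y^3+ (isoelectronic, higher Z=40 is smaller); Y^3+ < La^3+ (same group, 1 shell fewer); La^3+ < Ba^2+ (both 54 e⁻, Z=57>56); Ba^2+ < Cs^+ (isoelectronic, higher Z=56 is smaller); Cs^+ < I^- (both 54 e⁻, Z=55>53).
Placing each against Cs^+: smaller — Ti^4+, Zr^4+, Y^3+, La^3+, Ba^2+; larger — I^-. So 5 are smaller.

5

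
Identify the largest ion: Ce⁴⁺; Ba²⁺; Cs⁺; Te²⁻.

Te²⁻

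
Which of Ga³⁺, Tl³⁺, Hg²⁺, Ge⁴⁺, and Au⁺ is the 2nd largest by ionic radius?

Hg²⁺

Tabulating Z and e⁻: Ge⁴⁺ has 28 e⁻ (Z=32), Ga³⁺ has 28 e⁻ (Z=31), Tl³⁺ has 78 e⁻ (Z=81), Hg²⁺ has 78 e⁻ (Z=80), Au⁺ has 78 e⁻ (Z=79). Ge⁴⁺ < Ga³⁺ (both 28 e⁻, Z=32>31); Ga³⁺ < Tl³⁺ (same group, 2 shells fewer); Tl³⁺ < Hg²⁺ (isoelectronic, higher Z=81 is smaller); Hg²⁺ < Au⁺ (isoelectronic, higher Z=80 is smaller).
So the order is Ge⁴⁺ < Ga³⁺ < Tl³⁺ < Hg²⁺ < Au⁺; the 2nd-largest ion is Hg²⁺.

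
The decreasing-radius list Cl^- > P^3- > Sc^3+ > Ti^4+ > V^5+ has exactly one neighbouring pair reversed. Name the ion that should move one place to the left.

The pair Cl^-, P^3- is the wrong way round — Cl^- and P^3- share 18 electrons; the higher nuclear charge on Cl (Z=17) contracts it more, so Cl^- < P^3-. All other adjacent pairs agree with periodic trends, so P^3- is the misplaced ion.

P^3-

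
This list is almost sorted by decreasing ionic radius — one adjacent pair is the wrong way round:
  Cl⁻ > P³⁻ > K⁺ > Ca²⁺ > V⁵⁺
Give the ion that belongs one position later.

Check each adjacent pair. Cl⁻ and P³⁻ are reversed: they are isoelectronic (18 e⁻) and Cl has more protons than P (17 vs 15), making Cl⁻ smaller. No other neighbouring pair contradicts the periodic trends, so Cl⁻ is the ion listed too early.

Cl⁻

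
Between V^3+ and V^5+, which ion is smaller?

V^5+

Same element, different charge: the more highly charged cation has fewer electrons and a greater effective nuclear charge per electron, making V^5+ the smallest.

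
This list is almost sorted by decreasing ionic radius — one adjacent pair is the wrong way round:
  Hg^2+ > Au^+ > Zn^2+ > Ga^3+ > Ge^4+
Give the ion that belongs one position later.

Hg^2+

Check each adjacent pair. Hg^2+ and Au^+ are reversed: they are isoelectronic (78 e⁻) and Hg has more protons than Au (80 vs 79), making Hg^2+ smaller. No other neighbouring pair contradicts the periodic trends, so Hg^2+ is the ion listed too early.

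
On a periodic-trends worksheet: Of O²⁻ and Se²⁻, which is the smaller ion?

These ions sit in one column with identical charge. Each step down the periodic table adds a principal shell, increasing the radius.

O²⁻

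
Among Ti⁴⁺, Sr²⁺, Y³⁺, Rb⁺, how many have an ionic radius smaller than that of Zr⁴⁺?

Ti⁴⁺: 18 e⁻, Z=22, Zr⁴⁺: 36 e⁻, Z=40, Y³⁺: 36 e⁻, Z=39, Sr²⁺: 36 e⁻, Z=38, Rb⁺: 36 e⁻, Z=37. Ti⁴⁺ < Zr⁴⁺ (same group, 1 shell fewer); Zr⁴⁺ < Y³⁺ (isoelectronic, higher Z=40 is smaller); Y³⁺ < Sr²⁺ (isoelectronic, higher Z=39 is smaller); Sr²⁺ < Rb⁺ (both 36 e⁻, Z=38>37).
Relative to Zr⁴⁺, the ions that are smaller are Ti⁴⁺. So 1 is smaller.

1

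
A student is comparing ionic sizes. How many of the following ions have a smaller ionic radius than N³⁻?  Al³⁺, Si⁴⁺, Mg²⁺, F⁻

4

Isoelectronic series (10 e⁻ each). Size is set by nuclear charge: more protons means a smaller ion. Si⁴⁺ (Z=14), Al³⁺ (Z=13), Mg²⁺ (Z=12), F⁻ (Z=9), N³⁻ (Z=7).
Placing each against N³⁻: smaller — Si⁴⁺, Al³⁺, Mg²⁺, F⁻; larger — none. Count: 4.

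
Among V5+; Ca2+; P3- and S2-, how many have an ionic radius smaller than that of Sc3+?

1

Isoelectronic series (18 e⁻ each). Size is set by nuclear charge: more protons means a smaller ion. V5+ (Z=23), Sc3+ (Z=21), Ca2+ (Z=20), S2- (Z=16), P3- (Z=15).
Placing each against Sc3+: smaller — V5+; larger — Ca2+, S2-, P3-. So 1 is smaller.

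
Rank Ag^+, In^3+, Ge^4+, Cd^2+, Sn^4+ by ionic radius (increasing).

Ge^4+ < Sn^4+ < In^3+ < Cd^2+ < Ag^+

First list Z and electron count for each: Ge^4+ (Z=32, 28 e⁻), Sn^4+ (Z=50, 46 e⁻), In^3+ (Z=49, 46 e⁻), Cd^2+ (Z=48, 46 e⁻), Ag^+ (Z=47, 46 e⁻). Ge^4+ < Sn^4+ (same group, 1 shell fewer); Sn^4+ < In^3+ (both 46 e⁻, Z=50>49); In^3+ < Cd^2+ (isoelectronic, higher Z=49 is smaller); Cd^2+ < Ag^+ (both 46 e⁻, Z=48>47).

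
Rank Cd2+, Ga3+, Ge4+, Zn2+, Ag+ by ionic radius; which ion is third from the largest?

Electron counts and nuclear charges: Ge4+: 28 e⁻, Z=32, Ga3+: 28 e⁻, Z=31, Zn2+: 28 e⁻, Z=30, Cd2+: 46 e⁻, Z=48, Ag+: 46 e⁻, Z=47. Ge4+ < Ga3+ (both 28 e⁻, Z=32>31); Ga3+ < Zn2+ (both 28 e⁻, Z=31>30); Zn2+ < Cd2+ (same group, period 4 vs 5); Cd2+ < Ag+ (both 46 e⁻, Z=48>47).
That gives Ge4+ < Ga3+ < Zn2+ < Cd2+ < Ag+. From the largest end, number 3 is Zn2+.

Zn2+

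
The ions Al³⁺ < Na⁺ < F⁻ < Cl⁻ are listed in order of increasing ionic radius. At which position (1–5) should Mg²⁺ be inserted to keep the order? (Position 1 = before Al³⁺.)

2

Tabulating Z and e⁻: Al³⁺ has 10 e⁻ (Z=13), Mg²⁺ has 10 e⁻ (Z=12), Na⁺ has 10 e⁻ (Z=11), F⁻ has 10 e⁻ (Z=9), Cl⁻ has 18 e⁻ (Z=17). Al³⁺ < Mg²⁺ (both 10 e⁻, Z=13>12); Mg²⁺ < Na⁺ (both 10 e⁻, Z=12>11); Na⁺ < F⁻ (both 10 e⁻, Z=11>9); F⁻ < Cl⁻ (same group, 1 shell fewer).
With Mg²⁺ included the full order is Al³⁺ < Mg²⁺ < Na⁺ < F⁻ < Cl⁻, so it takes position 2.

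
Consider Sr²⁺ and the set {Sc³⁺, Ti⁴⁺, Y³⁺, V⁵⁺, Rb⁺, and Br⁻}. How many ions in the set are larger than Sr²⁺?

2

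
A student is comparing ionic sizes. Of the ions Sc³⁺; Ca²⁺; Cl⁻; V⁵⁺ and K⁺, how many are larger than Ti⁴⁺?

4

These species are isoelectronic with 18 electrons. The only difference is the number of protons: V⁵⁺ (Z=23), Ti⁴⁺ (Z=22), Sc³⁺ (Z=21), Ca²⁺ (Z=20), K⁺ (Z=19), Cl⁻ (Z=17). The strongest nuclear pull (V⁵⁺) gives the smallest ion.
Overall: V⁵⁺ < Ti⁴⁺ < Sc³⁺ < Ca²⁺ < K⁺ < Cl⁻. Ti⁴⁺ has 1 below it and 4 above. Count: 4.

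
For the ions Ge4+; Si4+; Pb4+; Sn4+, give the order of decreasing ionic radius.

All are in the same group with charge +4. Radius grows down the group as n (the outermost shell) increases.

Pb4+ > Sn4+ > Ge4+ > Si4+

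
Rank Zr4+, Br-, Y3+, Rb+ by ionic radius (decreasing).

Br- > Rb+ > Y3+ > Zr4+

Each ion has 36 electrons. The ranking follows nuclear charge in reverse — greater Z gives a smaller radius. Zr4+ (Z=40), Y3+ (Z=39), Rb+ (Z=37), Br- (Z=35).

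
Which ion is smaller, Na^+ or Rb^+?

Na^+

These ions sit in one column with identical charge. Each step down the periodic table adds a principal shell, increasing the radius.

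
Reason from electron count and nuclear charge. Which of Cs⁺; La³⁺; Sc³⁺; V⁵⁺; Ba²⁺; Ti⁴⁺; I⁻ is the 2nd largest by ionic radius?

Cs⁺

Tabulating Z and e⁻: V⁵⁺: 18 e⁻, Z=23, Ti⁴⁺: 18 e⁻, Z=22, Sc³⁺: 18 e⁻, Z=21, La³⁺: 54 e⁻, Z=57, Ba²⁺: 54 e⁻, Z=56, Cs⁺: 54 e⁻, Z=55, I⁻: 54 e⁻, Z=53. V⁵⁺ < Ti⁴⁺ (isoelectronic, higher Z=23 is smaller); Ti⁴⁺ < Sc³⁺ (isoelectronic, higher Z=22 is smaller); Sc³⁺ < La³⁺ (same group, 2 shells fewer); La³⁺ < Ba²⁺ (isoelectronic, higher Z=57 is smaller); Ba²⁺ < Cs⁺ (both 54 e⁻, Z=56>55); Cs⁺ < I⁻ (isoelectronic, higher Z=55 is smaller).
So the order is V⁵⁺ < Ti⁴⁺ < Sc³⁺ < La³⁺ < Ba²⁺ < Cs⁺ < I⁻; the 2nd-largest ion is Cs⁺.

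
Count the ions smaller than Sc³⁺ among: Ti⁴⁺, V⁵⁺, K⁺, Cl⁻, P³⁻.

Each ion has 18 electrons. The ranking follows nuclear charge in reverse — greater Z gives a smaller radius. V⁵⁺ (Z=23), Ti⁴⁺ (Z=22), Sc³⁺ (Z=21), K⁺ (Z=19), Cl⁻ (Z=17), P³⁻ (Z=15).
Relative to Sc³⁺, the ions that are smaller are V⁵⁺, Ti⁴⁺. That's 2.

2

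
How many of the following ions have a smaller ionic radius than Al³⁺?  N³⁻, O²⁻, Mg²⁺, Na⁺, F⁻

Isoelectronic series (10 e⁻ each). Size is set by nuclear charge: more protons means a smaller ion. Al³⁺ (Z=13), Mg²⁺ (Z=12), Na⁺ (Z=11), F⁻ (Z=9), O²⁻ (Z=8), N³⁻ (Z=7).
Overall: Al³⁺ < Mg²⁺ < Na⁺ < F⁻ < O²⁻ < N³⁻. Al³⁺ has 0 below it and 5 above. Count: 0.

0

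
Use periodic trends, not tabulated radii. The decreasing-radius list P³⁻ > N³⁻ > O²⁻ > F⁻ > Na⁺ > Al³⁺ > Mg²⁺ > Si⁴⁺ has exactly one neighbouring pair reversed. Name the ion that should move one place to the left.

Check each adjacent pair. Al³⁺ and Mg²⁺ are reversed: they are isoelectronic (10 e⁻) and Al has more protons than Mg (13 vs 12), making Al³⁺ smaller. No other neighbouring pair contradicts the periodic trends, so Mg²⁺ is the ion listed too late.

Mg²⁺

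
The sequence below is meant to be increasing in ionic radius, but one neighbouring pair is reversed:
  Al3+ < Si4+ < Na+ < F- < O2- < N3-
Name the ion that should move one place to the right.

Al3+

Scanning neighbour by neighbour, only Al3+/Si4+ violates a trend: both have 10 electrons but Z(Si)=14 > Z(Al)=13, so Si4+ should be the smaller of the two. That makes Al3+ the one sitting a position early relative to where it belongs.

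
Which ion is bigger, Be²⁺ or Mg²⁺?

Mg²⁺

These ions sit in one column with identical charge. Each step down the periodic table adds a principal shell, increasing the radius.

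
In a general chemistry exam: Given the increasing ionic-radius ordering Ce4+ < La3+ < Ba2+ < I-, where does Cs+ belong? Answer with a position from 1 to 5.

4

All of these have 54 electrons (isoelectronic). With the same electron cloud, the ion with the most protons pulls it in tightest. Nuclear charges: Ce4+ (Z=58), La3+ (Z=57), Ba2+ (Z=56), Cs+ (Z=55), I- (Z=53). Highest Z is smallest.
Putting Cs+ in gives Ce4+ < La3+ < Ba2+ < Cs+ < I-; it lands at slot 4.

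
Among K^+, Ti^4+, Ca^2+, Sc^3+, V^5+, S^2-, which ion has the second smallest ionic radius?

Ti^4+

All of these have 18 electrons (isoelectronic). With the same electron cloud, the ion with the most protons pulls it in tightest. Nuclear charges: V^5+ (Z=23), Ti^4+ (Z=22), Sc^3+ (Z=21), Ca^2+ (Z=20), K^+ (Z=19), S^2- (Z=16). Highest Z is smallest.
That gives V^5+ < Ti^4+ < Sc^3+ < Ca^2+ < K^+ < S^2-. From the smallest end, number 2 is Ti^4+.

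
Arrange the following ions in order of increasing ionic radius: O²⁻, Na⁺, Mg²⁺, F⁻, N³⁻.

All of these have 10 electrons (isoelectronic). With the same electron cloud, the ion with the most protons pulls it in tightest. Nuclear charges: Mg²⁺ (Z=12), Na⁺ (Z=11), F⁻ (Z=9), O²⁻ (Z=8), N³⁻ (Z=7). Highest Z is smallest.

Mg²⁺ < Na⁺ < F⁻ < O²⁻ < N³⁻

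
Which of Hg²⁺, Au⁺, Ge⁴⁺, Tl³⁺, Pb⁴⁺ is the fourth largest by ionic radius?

Work out protons and electrons: Ge⁴⁺ has 28 e⁻ (Z=32), Pb⁴⁺ has 78 e⁻ (Z=82), Tl³⁺ has 78 e⁻ (Z=81), Hg²⁺ has 78 e⁻ (Z=80), Au⁺ has 78 e⁻ (Z=79). Ge⁴⁺ < Pb⁴⁺ (same group, period 4 vs 6); Pb⁴⁺ < Tl³⁺ (isoelectronic, higher Z=82 is smaller); Tl³⁺ < Hg²⁺ (isoelectronic, higher Z=81 is smaller); Hg²⁺ < Au⁺ (both 78 e⁻, Z=80>79).
Full ascending order: Ge⁴⁺ < Pb⁴⁺ < Tl³⁺ < Hg²⁺ < Au⁺. Counting from the largest, position 4 is Pb⁴⁺.

Pb⁴⁺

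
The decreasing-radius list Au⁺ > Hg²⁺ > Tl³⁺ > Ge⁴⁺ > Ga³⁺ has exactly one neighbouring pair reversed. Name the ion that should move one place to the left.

Ga³⁺

The pair Ge⁴⁺, Ga³⁺ is the wrong way round — Ge⁴⁺ and Ga³⁺ share 28 electrons; the higher nuclear charge on Ge (Z=32) contracts it more, so Ge⁴⁺ < Ga³⁺. All other adjacent pairs agree with periodic trends, so Ga³⁺ is the misplaced ion.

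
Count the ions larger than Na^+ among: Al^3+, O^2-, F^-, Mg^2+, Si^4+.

2

All of these have 10 electrons (isoelectronic). With the same electron cloud, the ion with the most protons pulls it in tightest. Nuclear charges: Si^4+ (Z=14), Al^3+ (Z=13), Mg^2+ (Z=12), Na^+ (Z=11), F^- (Z=9), O^2- (Z=8). Highest Z is smallest.
Ordering all of them (including Na^+) by radius gives Si^4+ < Al^3+ < Mg^2+ < Na^+ < F^- < O^2-. So 2 are larger.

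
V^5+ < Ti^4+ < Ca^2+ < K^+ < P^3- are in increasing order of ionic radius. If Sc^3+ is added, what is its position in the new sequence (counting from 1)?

3

These species are isoelectronic with 18 electrons. The only difference is the number of protons: V^5+ (Z=23), Ti^4+ (Z=22), Sc^3+ (Z=21), Ca^2+ (Z=20), K^+ (Z=19), P^3- (Z=15). The strongest nuclear pull (V^5+) gives the smallest ion.
With Sc^3+ included the full order is V^5+ < Ti^4+ < Sc^3+ < Ca^2+ < K^+ < P^3-, so it takes position 3.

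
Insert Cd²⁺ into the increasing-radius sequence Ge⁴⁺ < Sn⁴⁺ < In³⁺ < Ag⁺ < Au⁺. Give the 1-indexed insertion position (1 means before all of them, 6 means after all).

Tabulating Z and e⁻: Ge⁴⁺ (Z=32, 28 e⁻), Sn⁴⁺ (Z=50, 46 e⁻), In³⁺ (Z=49, 46 e⁻), Cd²⁺ (Z=48, 46 e⁻), Ag⁺ (Z=47, 46 e⁻), Au⁺ (Z=79, 78 e⁻). Ge⁴⁺ < Sn⁴⁺ (same group, period 4 vs 5); Sn⁴⁺ < In³⁺ (both 46 e⁻, Z=50>49); In³⁺ < Cd²⁺ (isoelectronic, higher Z=49 is smaller); Cd²⁺ < Ag⁺ (both 46 e⁻, Z=48>47); Ag⁺ < Au⁺ (same group, 1 shell fewer).
With Cd²⁺ included the full order is Ge⁴⁺ < Sn⁴⁺ < In³⁺ < Cd²⁺ < Ag⁺ < Au⁺, so it takes position 4.

4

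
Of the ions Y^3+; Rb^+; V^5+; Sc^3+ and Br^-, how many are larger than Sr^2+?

V^5+ has 18 e⁻ (Z=23), Sc^3+ has 18 e⁻ (Z=21), Y^3+ has 36 e⁻ (Z=39), Sr^2+ has 36 e⁻ (Z=38), Rb^+ has 36 e⁻ (Z=37), Br^- has 36 e⁻ (Z=35). V^5+ < Sc^3+ (both 18 e⁻, Z=23>21); Sc^3+ < Y^3+ (same group, period 4 vs 5); Y^3+ < Sr^2+ (isoelectronic, higher Z=39 is smaller); Sr^2+ < Rb^+ (isoelectronic, higher Z=38 is smaller); Rb^+ < Br^- (isoelectronic, higher Z=37 is smaller).
Ordering all of them (including Sr^2+) by radius gives V^5+ < Sc^3+ < Y^3+ < Sr^2+ < Rb^+ < Br^-. So 2 are larger.

2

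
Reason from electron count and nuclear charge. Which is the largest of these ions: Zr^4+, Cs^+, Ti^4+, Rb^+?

Electron counts and nuclear charges: Ti^4+ (Z=22, 18 e⁻), Zr^4+ (Z=40, 36 e⁻), Rb^+ (Z=37, 36 e⁻), Cs^+ (Z=55, 54 e⁻). Ti^4+ < Zr^4+ (same group, period 4 vs 5); Zr^4+ < Rb^+ (isoelectronic, higher Z=40 is smaller); Rb^+ < Cs^+ (same group, period 5 vs 6).

Cs^+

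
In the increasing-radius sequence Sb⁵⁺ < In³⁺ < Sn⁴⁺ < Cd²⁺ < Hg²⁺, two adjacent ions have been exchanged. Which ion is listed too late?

Scanning neighbour by neighbour, only In³⁺/Sn⁴⁺ violates a trend: Sn⁴⁺ and In³⁺ share 46 electrons; the higher nuclear charge on Sn (Z=50) contracts it more, so Sn⁴⁺ < In³⁺. That makes Sn⁴⁺ the one sitting a position late relative to where it belongs.

Sn⁴⁺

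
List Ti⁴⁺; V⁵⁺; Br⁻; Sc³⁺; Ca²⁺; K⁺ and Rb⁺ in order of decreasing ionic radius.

V⁵⁺: 18 e⁻, Z=23, Ti⁴⁺: 18 e⁻, Z=22, Sc³⁺: 18 e⁻, Z=21, Ca²⁺: 18 e⁻, Z=20, K⁺: 18 e⁻, Z=19, Rb⁺: 36 e⁻, Z=37, Br⁻: 36 e⁻, Z=35. V⁵⁺ < Ti⁴⁺ (isoelectronic, higher Z=23 is smaller); Ti⁴⁺ < Sc³⁺ (both 18 e⁻, Z=22>21); Sc³⁺ < Ca²⁺ (isoelectronic, higher Z=21 is smaller); Ca²⁺ < K⁺ (both 18 e⁻, Z=20>19); K⁺ < Rb⁺ (same group, period 4 vs 5); Rb⁺ < Br⁻ (isoelectronic, higher Z=37 is smaller).

Br⁻ > Rb⁺ > K⁺ > Ca²⁺ > Sc³⁺ > Ti⁴⁺ > V⁵⁺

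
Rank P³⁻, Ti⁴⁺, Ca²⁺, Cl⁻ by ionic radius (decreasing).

These species are isoelectronic with 18 electrons. The only difference is the number of protons: Ti⁴⁺ (Z=22), Ca²⁺ (Z=20), Cl⁻ (Z=17), P³⁻ (Z=15). The strongest nuclear pull (Ti⁴⁺) gives the smallest ion.

P³⁻ > Cl⁻ > Ca²⁺ > Ti⁴⁺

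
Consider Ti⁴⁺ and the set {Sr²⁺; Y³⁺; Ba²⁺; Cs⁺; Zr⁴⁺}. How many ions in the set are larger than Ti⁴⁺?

5

Work out protons and electrons: Ti⁴⁺ (Z=22, 18 e⁻), Zr⁴⁺ (Z=40, 36 e⁻), Y³⁺ (Z=39, 36 e⁻), Sr²⁺ (Z=38, 36 e⁻), Ba²⁺ (Z=56, 54 e⁻), Cs⁺ (Z=55, 54 e⁻). Ti⁴⁺ < Zr⁴⁺ (same group, period 4 vs 5); Zr⁴⁺ < Y³⁺ (both 36 e⁻, Z=40>39); Y³⁺ < Sr²⁺ (both 36 e⁻, Z=39>38); Sr²⁺ < Ba²⁺ (same group, 1 shell fewer); Ba²⁺ < Cs⁺ (isoelectronic, higher Z=56 is smaller).
Placing each against Ti⁴⁺: smaller — none; larger — Zr⁴⁺, Y³⁺, Sr²⁺, Ba²⁺, Cs⁺. So 5 are larger.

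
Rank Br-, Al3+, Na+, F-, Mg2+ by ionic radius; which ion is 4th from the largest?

Mg2+

Tabulating Z and e⁻: Al3+: 10 e⁻, Z=13, Mg2+: 10 e⁻, Z=12, Na+: 10 e⁻, Z=11, F-: 10 e⁻, Z=9, Br-: 36 e⁻, Z=35. Al3+ < Mg2+ (isoelectronic, higher Z=13 is smaller); Mg2+ < Na+ (isoelectronic, higher Z=12 is smaller); Na+ < F- (isoelectronic, higher Z=11 is smaller); F- < Br- (same group, 2 shells fewer).
Ordering: Al3+ < Mg2+ < Na+ < F- < Br-. The 4th largest is Mg2+.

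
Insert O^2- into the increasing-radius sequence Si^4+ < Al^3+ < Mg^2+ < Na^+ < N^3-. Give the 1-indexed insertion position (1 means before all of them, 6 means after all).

Each ion has 10 electrons. The ranking follows nuclear charge in reverse — greater Z gives a smaller radius. Si^4+ (Z=14), Al^3+ (Z=13), Mg^2+ (Z=12), Na^+ (Z=11), O^2- (Z=8), N^3- (Z=7).
Merged order: Si^4+ < Al^3+ < Mg^2+ < Na^+ < O^2- < N^3- — O^2- is number 5.

5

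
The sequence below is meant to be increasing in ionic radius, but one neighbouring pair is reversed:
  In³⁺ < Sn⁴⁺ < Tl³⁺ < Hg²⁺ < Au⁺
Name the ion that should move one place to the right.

Check each adjacent pair. In³⁺ and Sn⁴⁺ are reversed: both have 46 electrons but Z(Sn)=50 > Z(In)=49, so Sn⁴⁺ should be the smaller of the two. No other neighbouring pair contradicts the periodic trends, so In³⁺ is the ion listed too early.

In³⁺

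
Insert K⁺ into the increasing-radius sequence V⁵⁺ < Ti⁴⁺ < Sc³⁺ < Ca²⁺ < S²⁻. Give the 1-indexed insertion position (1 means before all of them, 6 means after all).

5

All of these have 18 electrons (isoelectronic). With the same electron cloud, the ion with the most protons pulls it in tightest. Nuclear charges: V⁵⁺ (Z=23), Ti⁴⁺ (Z=22), Sc³⁺ (Z=21), Ca²⁺ (Z=20), K⁺ (Z=19), S²⁻ (Z=16). Highest Z is smallest.
The complete sequence is V⁵⁺ < Ti⁴⁺ < Sc³⁺ < Ca²⁺ < K⁺ < S²⁻. K⁺ sits at position 5.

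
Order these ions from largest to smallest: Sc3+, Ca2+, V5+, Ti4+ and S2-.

S2- > Ca2+ > Sc3+ > Ti4+ > V5+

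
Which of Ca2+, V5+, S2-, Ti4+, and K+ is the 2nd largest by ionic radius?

Isoelectronic series (18 e⁻ each). Size is set by nuclear charge: more protons means a smaller ion. V5+ (Z=23), Ti4+ (Z=22), Ca2+ (Z=20), K+ (Z=19), S2- (Z=16).
So the order is V5+ < Ti4+ < Ca2+ < K+ < S2-; the 2nd-largest ion is K+.

K+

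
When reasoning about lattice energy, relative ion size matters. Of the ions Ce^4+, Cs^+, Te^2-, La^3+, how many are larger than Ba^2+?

2

Isoelectronic series (54 e⁻ each). Size is set by nuclear charge: more protons means a smaller ion. Ce^4+ (Z=58), La^3+ (Z=57), Ba^2+ (Z=56), Cs^+ (Z=55), Te^2- (Z=52).
Ordering all of them (including Ba^2+) by radius gives Ce^4+ < La^3+ < Ba^2+ < Cs^+ < Te^2-. That's 2.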